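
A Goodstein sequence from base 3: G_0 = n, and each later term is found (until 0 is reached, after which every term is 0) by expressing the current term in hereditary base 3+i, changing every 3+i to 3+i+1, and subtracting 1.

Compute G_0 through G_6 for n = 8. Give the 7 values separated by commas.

(0) 8|_3 = 2·3 + 2 ↦ 2·4 + 2|_4 = 10 ⇒ 9
(1) 9|_4 = 2·4 + 1 ↦ 2·5 + 1|_5 = 11 ⇒ 10
(2) 10|_5 = 2·5 ↦ 2·6|_6 = 12 ⇒ 11
(3) 11|_6 = 6 + 5 ↦ 7 + 5|_7 = 12 ⇒ 11
(4) 11|_7 = 7 + 4 ↦ 8 + 4|_8 = 12 ⇒ 11
(5) 11|_8 = 8 + 3 ↦ 9 + 3|_9 = 12 ⇒ 11

8, 9, 10, 11, 11, 11, 11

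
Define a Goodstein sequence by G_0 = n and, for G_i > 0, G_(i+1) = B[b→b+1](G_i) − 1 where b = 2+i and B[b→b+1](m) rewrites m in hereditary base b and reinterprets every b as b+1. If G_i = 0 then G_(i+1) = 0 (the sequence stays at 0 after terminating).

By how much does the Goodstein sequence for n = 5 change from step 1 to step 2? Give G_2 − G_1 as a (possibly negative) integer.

228

(0) 5|_2 = 2^2 + 1 ↦ 3^3 + 1|_3 = 28 ⇒ 27
(1) 27|_3 = 3^3 ↦ 4^4|_4 = 256 ⇒ 255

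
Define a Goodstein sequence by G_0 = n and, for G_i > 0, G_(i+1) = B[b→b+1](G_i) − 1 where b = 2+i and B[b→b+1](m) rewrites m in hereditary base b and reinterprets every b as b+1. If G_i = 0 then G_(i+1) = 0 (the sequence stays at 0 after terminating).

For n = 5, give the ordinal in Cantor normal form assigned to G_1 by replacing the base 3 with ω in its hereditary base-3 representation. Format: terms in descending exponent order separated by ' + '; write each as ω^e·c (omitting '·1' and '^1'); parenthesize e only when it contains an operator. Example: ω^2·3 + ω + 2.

ω^ω

[0] 5 ≡ 2^2 + 1 (base 2). Lift 3: 28. −1: 27.
[1] 27 ≡ 3^3 (base 3). Lift 4: 256. −1: 255.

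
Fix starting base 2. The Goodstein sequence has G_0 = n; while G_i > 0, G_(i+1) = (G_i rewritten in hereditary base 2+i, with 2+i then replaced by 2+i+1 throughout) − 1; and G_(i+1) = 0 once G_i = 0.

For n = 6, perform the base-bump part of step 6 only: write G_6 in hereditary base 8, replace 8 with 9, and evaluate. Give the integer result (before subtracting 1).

(0) 6|_2 = 2^2 + 2 ↦ 3^3 + 3|_3 = 30 ⇒ 29
(1) 29|_3 = 3^3 + 2 ↦ 4^4 + 2|_4 = 258 ⇒ 257
(2) 257|_4 = 4^4 + 1 ↦ 5^5 + 1|_5 = 3126 ⇒ 3125
(3) 3125|_5 = 5^5 ↦ 6^6|_6 = 46656 ⇒ 46655
(4) 46655|_6 = 5·6^5 + 5·6^4 + 5·6^3 + 5·6^2 + 5·6 + 5 ↦ 5·7^5 + 5·7^4 + 5·7^3 + 5·7^2 + 5·7 + 5|_7 = 98040 ⇒ 98039
(5) 98039|_7 = 5·7^5 + 5·7^4 + 5·7^3 + 5·7^2 + 5·7 + 4 ↦ 5·8^5 + 5·8^4 + 5·8^3 + 5·8^2 + 5·8 + 4|_8 = 187244 ⇒ 187243
(6) 187243|_8 = 5·8^5 + 5·8^4 + 5·8^3 + 5·8^2 + 5·8 + 3 ↦ 5·9^5 + 5·9^4 + 5·9^3 + 5·9^2 + 5·9 + 3|_9 = 332148 ⇒ 332147

332148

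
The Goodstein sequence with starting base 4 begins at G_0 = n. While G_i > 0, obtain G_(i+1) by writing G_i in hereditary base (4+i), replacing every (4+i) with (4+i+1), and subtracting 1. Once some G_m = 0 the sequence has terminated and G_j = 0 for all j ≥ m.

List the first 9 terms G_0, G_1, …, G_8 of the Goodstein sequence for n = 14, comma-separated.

i=0: 14 = 3·4 + 2 (b=4); 4→5: 3·5 + 2 = 17; 17−1 = 16
i=1: 16 = 3·5 + 1 (b=5); 5→6: 3·6 + 1 = 19; 19−1 = 18
i=2: 18 = 3·6 (b=6); 6→7: 3·7 = 21; 21−1 = 20
i=3: 20 = 2·7 + 6 (b=7); 7→8: 2·8 + 6 = 22; 22−1 = 21
i=4: 21 = 2·8 + 5 (b=8); 8→9: 2·9 + 5 = 23; 23−1 = 22
i=5: 22 = 2·9 + 4 (b=9); 9→10: 2·10 + 4 = 24; 24−1 = 23
i=6: 23 = 2·10 + 3 (b=10); 10→11: 2·11 + 3 = 25; 25−1 = 24
i=7: 24 = 2·11 + 2 (b=11); 11→12: 2·12 + 2 = 26; 26−1 = 25

14, 16, 18, 20, 21, 22, 23, 24, 25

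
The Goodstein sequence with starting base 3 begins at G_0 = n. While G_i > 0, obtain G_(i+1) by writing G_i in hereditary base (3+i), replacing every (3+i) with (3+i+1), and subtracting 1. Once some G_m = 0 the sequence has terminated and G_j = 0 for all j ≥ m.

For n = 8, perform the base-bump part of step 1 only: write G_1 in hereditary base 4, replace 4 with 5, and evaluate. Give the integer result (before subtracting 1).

11

[0] 8 ≡ 2·3 + 2 (base 3). Lift 4: 10. −1: 9.
[1] 9 ≡ 2·4 + 1 (base 4). Lift 5: 11. −1: 10.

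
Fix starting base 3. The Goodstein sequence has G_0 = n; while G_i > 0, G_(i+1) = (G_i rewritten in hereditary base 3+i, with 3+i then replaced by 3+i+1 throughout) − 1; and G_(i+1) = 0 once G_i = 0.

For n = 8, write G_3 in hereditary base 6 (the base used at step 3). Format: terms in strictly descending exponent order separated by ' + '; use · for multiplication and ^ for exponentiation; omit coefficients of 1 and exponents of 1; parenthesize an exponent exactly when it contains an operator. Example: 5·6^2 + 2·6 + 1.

G_0=8  [base 3] 2·3 + 2  →[3↦4]→  2·4 + 2 = 10  −1 ⇒ G_1=9
G_1=9  [base 4] 2·4 + 1  →[4↦5]→  2·5 + 1 = 11  −1 ⇒ G_2=10
G_2=10  [base 5] 2·5  →[5↦6]→  2·6 = 12  −1 ⇒ G_3=11
G_3=11  [base 6] 6 + 5  →[6↦7]→  7 + 5 = 12  −1 ⇒ G_4=11

6 + 5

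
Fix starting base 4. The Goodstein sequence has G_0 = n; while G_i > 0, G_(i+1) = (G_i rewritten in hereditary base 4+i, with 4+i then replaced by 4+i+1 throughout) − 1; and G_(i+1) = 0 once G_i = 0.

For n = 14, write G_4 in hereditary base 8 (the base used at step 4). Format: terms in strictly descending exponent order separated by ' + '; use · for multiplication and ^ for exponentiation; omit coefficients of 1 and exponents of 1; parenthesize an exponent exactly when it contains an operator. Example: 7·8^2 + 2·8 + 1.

G_0 = 14. HB_4(14) = 3·4 + 2. Bump = 17. G_1 = 16.
G_1 = 16. HB_5(16) = 3·5 + 1. Bump = 19. G_2 = 18.
G_2 = 18. HB_6(18) = 3·6. Bump = 21. G_3 = 20.
G_3 = 20. HB_7(20) = 2·7 + 6. Bump = 22. G_4 = 21.

2·8 + 5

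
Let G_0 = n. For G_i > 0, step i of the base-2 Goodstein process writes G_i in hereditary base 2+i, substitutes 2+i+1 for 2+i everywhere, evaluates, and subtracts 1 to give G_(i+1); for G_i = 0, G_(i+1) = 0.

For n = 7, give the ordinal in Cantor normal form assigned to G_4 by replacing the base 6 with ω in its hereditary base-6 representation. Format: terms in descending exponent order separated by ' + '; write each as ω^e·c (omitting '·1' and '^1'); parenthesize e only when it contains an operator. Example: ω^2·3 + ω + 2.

i=0: 7 = 2^2 + 2 + 1 (b=2); 2→3: 3^3 + 3 + 1 = 31; 31−1 = 30
i=1: 30 = 3^3 + 3 (b=3); 3→4: 4^4 + 4 = 260; 260−1 = 259
i=2: 259 = 4^4 + 3 (b=4); 4→5: 5^5 + 3 = 3128; 3128−1 = 3127
i=3: 3127 = 5^5 + 2 (b=5); 5→6: 6^6 + 2 = 46658; 46658−1 = 46657
i=4: 46657 = 6^6 + 1 (b=6); 6→7: 7^7 + 1 = 823544; 823544−1 = 823543

ω^ω + 1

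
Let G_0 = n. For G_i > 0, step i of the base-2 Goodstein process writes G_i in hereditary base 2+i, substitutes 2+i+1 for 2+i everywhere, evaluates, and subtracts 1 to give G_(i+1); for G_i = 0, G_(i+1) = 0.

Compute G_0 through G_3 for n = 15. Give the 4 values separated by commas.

(0) 15|_2 = 2^(2 + 1) + 2^2 + 2 + 1 ↦ 3^(3 + 1) + 3^3 + 3 + 1|_3 = 112 ⇒ 111
(1) 111|_3 = 3^(3 + 1) + 3^3 + 3 ↦ 4^(4 + 1) + 4^4 + 4|_4 = 1284 ⇒ 1283
(2) 1283|_4 = 4^(4 + 1) + 4^4 + 3 ↦ 5^(5 + 1) + 5^5 + 3|_5 = 18753 ⇒ 18752

15, 111, 1283, 18752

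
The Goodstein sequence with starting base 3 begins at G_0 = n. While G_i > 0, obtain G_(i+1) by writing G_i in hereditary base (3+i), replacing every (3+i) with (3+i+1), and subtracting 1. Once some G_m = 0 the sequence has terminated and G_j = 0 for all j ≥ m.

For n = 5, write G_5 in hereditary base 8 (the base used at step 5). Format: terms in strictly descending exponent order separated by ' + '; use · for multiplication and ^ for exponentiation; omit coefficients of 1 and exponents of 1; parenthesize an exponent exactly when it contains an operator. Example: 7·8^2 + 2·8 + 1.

3

G_0 = 5. HB_3(5) = 3 + 2. Bump = 6. G_1 = 5.
G_1 = 5. HB_4(5) = 4 + 1. Bump = 6. G_2 = 5.
G_2 = 5. HB_5(5) = 5. Bump = 6. G_3 = 5.
G_3 = 5. HB_6(5) = 5. Bump = 5. G_4 = 4.
G_4 = 4. HB_7(4) = 4. Bump = 4. G_5 = 3.
G_5 = 3. HB_8(3) = 3. Bump = 3. G_6 = 2.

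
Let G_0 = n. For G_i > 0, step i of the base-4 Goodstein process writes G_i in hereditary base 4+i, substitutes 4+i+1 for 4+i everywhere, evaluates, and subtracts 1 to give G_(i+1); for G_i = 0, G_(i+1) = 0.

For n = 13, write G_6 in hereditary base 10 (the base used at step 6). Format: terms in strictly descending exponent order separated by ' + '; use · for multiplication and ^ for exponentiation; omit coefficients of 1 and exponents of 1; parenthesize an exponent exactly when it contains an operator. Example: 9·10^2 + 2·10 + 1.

G_0=13  [base 4] 3·4 + 1  →[4↦5]→  3·5 + 1 = 16  −1 ⇒ G_1=15
G_1=15  [base 5] 3·5  →[5↦6]→  3·6 = 18  −1 ⇒ G_2=17
G_2=17  [base 6] 2·6 + 5  →[6↦7]→  2·7 + 5 = 19  −1 ⇒ G_3=18
G_3=18  [base 7] 2·7 + 4  →[7↦8]→  2·8 + 4 = 20  −1 ⇒ G_4=19
G_4=19  [base 8] 2·8 + 3  →[8↦9]→  2·9 + 3 = 21  −1 ⇒ G_5=20
G_5=20  [base 9] 2·9 + 2  →[9↦10]→  2·10 + 2 = 22  −1 ⇒ G_6=21
G_6=21  [base 10] 2·10 + 1  →[10↦11]→  2·11 + 1 = 23  −1 ⇒ G_7=22

2·10 + 1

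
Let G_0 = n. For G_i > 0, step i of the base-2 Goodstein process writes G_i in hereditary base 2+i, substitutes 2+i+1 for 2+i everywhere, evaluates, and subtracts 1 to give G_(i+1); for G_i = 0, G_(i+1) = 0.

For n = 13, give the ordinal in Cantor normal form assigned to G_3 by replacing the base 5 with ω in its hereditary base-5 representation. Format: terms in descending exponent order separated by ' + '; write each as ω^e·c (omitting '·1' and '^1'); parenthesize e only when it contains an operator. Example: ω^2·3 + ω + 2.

13 —HB2→ 2^(2 + 1) + 2^2 + 1 —bump→ 3^(3 + 1) + 3^3 + 1 = 109 —(−1)→ 108
108 —HB3→ 3^(3 + 1) + 3^3 —bump→ 4^(4 + 1) + 4^4 = 1280 —(−1)→ 1279
1279 —HB4→ 4^(4 + 1) + 3·4^3 + 3·4^2 + 3·4 + 3 —bump→ 5^(5 + 1) + 3·5^3 + 3·5^2 + 3·5 + 3 = 16093 —(−1)→ 16092

ω^(ω + 1) + ω^3·3 + ω^2·3 + ω·3 + 2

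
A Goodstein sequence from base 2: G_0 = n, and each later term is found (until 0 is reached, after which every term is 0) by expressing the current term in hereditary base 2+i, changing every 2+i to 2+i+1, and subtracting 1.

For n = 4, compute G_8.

4 —HB2→ 2^2 —bump→ 3^3 = 27 —(−1)→ 26
26 —HB3→ 2·3^2 + 2·3 + 2 —bump→ 2·4^2 + 2·4 + 2 = 42 —(−1)→ 41
41 —HB4→ 2·4^2 + 2·4 + 1 —bump→ 2·5^2 + 2·5 + 1 = 61 —(−1)→ 60
60 —HB5→ 2·5^2 + 2·5 —bump→ 2·6^2 + 2·6 = 84 —(−1)→ 83
83 —HB6→ 2·6^2 + 6 + 5 —bump→ 2·7^2 + 7 + 5 = 110 —(−1)→ 109
109 —HB7→ 2·7^2 + 7 + 4 —bump→ 2·8^2 + 8 + 4 = 140 —(−1)→ 139
139 —HB8→ 2·8^2 + 8 + 3 —bump→ 2·9^2 + 9 + 3 = 174 —(−1)→ 173
173 —HB9→ 2·9^2 + 9 + 2 —bump→ 2·10^2 + 10 + 2 = 212 —(−1)→ 211

211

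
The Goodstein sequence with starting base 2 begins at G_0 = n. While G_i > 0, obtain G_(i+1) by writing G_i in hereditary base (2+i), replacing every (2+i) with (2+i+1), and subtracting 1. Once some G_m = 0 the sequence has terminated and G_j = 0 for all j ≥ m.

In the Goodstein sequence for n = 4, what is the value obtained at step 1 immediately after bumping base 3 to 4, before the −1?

step 0: 4 = 2^2; sub 3 for 2: 3^3; = 27; G_1 = 27−1 = 26
step 1: 26 = 2·3^2 + 2·3 + 2; sub 4 for 3: 2·4^2 + 2·4 + 2; = 42; G_2 = 42−1 = 41

42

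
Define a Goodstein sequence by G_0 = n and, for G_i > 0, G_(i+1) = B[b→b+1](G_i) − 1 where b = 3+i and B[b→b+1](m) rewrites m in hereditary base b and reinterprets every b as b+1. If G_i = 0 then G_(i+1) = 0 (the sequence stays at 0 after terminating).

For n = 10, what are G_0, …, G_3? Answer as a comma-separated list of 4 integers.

base 3: 10 = 3^2 + 1; at 4: 4^2 + 1 = 17; next = 16
base 4: 16 = 4^2; at 5: 5^2 = 25; next = 24
base 5: 24 = 4·5 + 4; at 6: 4·6 + 4 = 28; next = 27

10, 16, 24, 27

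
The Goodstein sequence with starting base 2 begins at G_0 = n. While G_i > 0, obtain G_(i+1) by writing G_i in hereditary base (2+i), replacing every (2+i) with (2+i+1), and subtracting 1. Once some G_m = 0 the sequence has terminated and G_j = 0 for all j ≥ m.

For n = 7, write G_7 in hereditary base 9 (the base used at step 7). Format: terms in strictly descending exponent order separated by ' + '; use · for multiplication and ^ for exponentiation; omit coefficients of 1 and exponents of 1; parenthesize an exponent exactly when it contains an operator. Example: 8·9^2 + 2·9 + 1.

7·9^7 + 7·9^6 + 7·9^5 + 7·9^4 + 7·9^3 + 7·9^2 + 7·9 + 6

base 2: 7 = 2^2 + 2 + 1; at 3: 3^3 + 3 + 1 = 31; next = 30
base 3: 30 = 3^3 + 3; at 4: 4^4 + 4 = 260; next = 259
base 4: 259 = 4^4 + 3; at 5: 5^5 + 3 = 3128; next = 3127
base 5: 3127 = 5^5 + 2; at 6: 6^6 + 2 = 46658; next = 46657
base 6: 46657 = 6^6 + 1; at 7: 7^7 + 1 = 823544; next = 823543
base 7: 823543 = 7^7; at 8: 8^8 = 16777216; next = 16777215
base 8: 16777215 = 7·8^7 + 7·8^6 + 7·8^5 + 7·8^4 + 7·8^3 + 7·8^2 + 7·8 + 7; at 9: 7·9^7 + 7·9^6 + 7·9^5 + 7·9^4 + 7·9^3 + 7·9^2 + 7·9 + 7 = 37665880; next = 37665879
base 9: 37665879 = 7·9^7 + 7·9^6 + 7·9^5 + 7·9^4 + 7·9^3 + 7·9^2 + 7·9 + 6; at 10: 7·10^7 + 7·10^6 + 7·10^5 + 7·10^4 + 7·10^3 + 7·10^2 + 7·10 + 6 = 77777776; next = 77777775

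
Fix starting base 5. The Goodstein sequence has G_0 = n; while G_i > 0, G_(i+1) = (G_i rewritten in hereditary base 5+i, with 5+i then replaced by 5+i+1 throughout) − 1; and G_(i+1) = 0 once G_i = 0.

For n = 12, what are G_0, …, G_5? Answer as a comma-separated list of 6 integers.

base 5: 12 = 2·5 + 2; at 6: 2·6 + 2 = 14; next = 13
base 6: 13 = 2·6 + 1; at 7: 2·7 + 1 = 15; next = 14
base 7: 14 = 2·7; at 8: 2·8 = 16; next = 15
base 8: 15 = 8 + 7; at 9: 9 + 7 = 16; next = 15
base 9: 15 = 9 + 6; at 10: 10 + 6 = 16; next = 15

12, 13, 14, 15, 15, 15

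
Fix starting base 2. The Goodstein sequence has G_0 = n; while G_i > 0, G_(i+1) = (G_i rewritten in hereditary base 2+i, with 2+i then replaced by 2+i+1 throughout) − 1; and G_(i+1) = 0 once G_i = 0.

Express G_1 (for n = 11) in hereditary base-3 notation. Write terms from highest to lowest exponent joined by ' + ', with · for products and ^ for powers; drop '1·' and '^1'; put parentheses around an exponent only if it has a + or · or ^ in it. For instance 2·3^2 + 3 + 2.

3^(3 + 1) + 3

G_0 = 11. HB_2(11) = 2^(2 + 1) + 2 + 1. Bump = 85. G_1 = 84.
G_1 = 84. HB_3(84) = 3^(3 + 1) + 3. Bump = 1028. G_2 = 1027.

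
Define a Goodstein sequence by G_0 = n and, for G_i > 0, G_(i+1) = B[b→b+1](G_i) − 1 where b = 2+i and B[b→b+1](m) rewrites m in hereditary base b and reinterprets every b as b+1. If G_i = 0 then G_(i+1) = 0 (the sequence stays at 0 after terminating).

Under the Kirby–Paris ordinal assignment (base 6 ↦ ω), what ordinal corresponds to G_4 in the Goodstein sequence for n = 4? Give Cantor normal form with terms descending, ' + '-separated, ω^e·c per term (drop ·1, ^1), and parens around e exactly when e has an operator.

ω^2·2 + ω + 5

i=0: 4 = 2^2 (b=2); 2→3: 3^3 = 27; 27−1 = 26
i=1: 26 = 2·3^2 + 2·3 + 2 (b=3); 3→4: 2·4^2 + 2·4 + 2 = 42; 42−1 = 41
i=2: 41 = 2·4^2 + 2·4 + 1 (b=4); 4→5: 2·5^2 + 2·5 + 1 = 61; 61−1 = 60
i=3: 60 = 2·5^2 + 2·5 (b=5); 5→6: 2·6^2 + 2·6 = 84; 84−1 = 83
i=4: 83 = 2·6^2 + 6 + 5 (b=6); 6→7: 2·7^2 + 7 + 5 = 110; 110−1 = 109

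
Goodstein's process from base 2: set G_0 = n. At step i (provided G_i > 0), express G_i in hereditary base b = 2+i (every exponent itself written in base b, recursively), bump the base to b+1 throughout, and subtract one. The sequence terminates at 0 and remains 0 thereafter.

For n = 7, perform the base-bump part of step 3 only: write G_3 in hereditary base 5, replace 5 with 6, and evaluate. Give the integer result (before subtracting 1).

G_0=7  [base 2] 2^2 + 2 + 1  →[2↦3]→  3^3 + 3 + 1 = 31  −1 ⇒ G_1=30
G_1=30  [base 3] 3^3 + 3  →[3↦4]→  4^4 + 4 = 260  −1 ⇒ G_2=259
G_2=259  [base 4] 4^4 + 3  →[4↦5]→  5^5 + 3 = 3128  −1 ⇒ G_3=3127
G_3=3127  [base 5] 5^5 + 2  →[5↦6]→  6^6 + 2 = 46658  −1 ⇒ G_4=46657

46658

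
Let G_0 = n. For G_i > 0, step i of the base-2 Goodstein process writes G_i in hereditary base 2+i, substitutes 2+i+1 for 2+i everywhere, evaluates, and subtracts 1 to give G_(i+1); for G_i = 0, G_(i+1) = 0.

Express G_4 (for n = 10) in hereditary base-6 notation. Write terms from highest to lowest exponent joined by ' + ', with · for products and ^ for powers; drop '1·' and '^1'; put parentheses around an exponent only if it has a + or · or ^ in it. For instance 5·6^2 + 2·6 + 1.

base 2: 10 = 2^(2 + 1) + 2; at 3: 3^(3 + 1) + 3 = 84; next = 83
base 3: 83 = 3^(3 + 1) + 2; at 4: 4^(4 + 1) + 2 = 1026; next = 1025
base 4: 1025 = 4^(4 + 1) + 1; at 5: 5^(5 + 1) + 1 = 15626; next = 15625
base 5: 15625 = 5^(5 + 1); at 6: 6^(6 + 1) = 279936; next = 279935
base 6: 279935 = 5·6^6 + 5·6^5 + 5·6^4 + 5·6^3 + 5·6^2 + 5·6 + 5; at 7: 5·7^7 + 5·7^5 + 5·7^4 + 5·7^3 + 5·7^2 + 5·7 + 5 = 4215755; next = 4215754

5·6^6 + 5·6^5 + 5·6^4 + 5·6^3 + 5·6^2 + 5·6 + 5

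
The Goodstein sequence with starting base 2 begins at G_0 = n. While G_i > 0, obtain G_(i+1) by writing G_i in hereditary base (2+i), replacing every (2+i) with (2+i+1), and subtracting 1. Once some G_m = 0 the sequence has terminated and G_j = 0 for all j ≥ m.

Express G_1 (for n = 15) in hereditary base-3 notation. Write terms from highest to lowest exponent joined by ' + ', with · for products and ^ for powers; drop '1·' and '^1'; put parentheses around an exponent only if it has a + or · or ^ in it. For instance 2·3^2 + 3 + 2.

3^(3 + 1) + 3^3 + 3

15 —HB2→ 2^(2 + 1) + 2^2 + 2 + 1 —bump→ 3^(3 + 1) + 3^3 + 3 + 1 = 112 —(−1)→ 111
111 —HB3→ 3^(3 + 1) + 3^3 + 3 —bump→ 4^(4 + 1) + 4^4 + 4 = 1284 —(−1)→ 1283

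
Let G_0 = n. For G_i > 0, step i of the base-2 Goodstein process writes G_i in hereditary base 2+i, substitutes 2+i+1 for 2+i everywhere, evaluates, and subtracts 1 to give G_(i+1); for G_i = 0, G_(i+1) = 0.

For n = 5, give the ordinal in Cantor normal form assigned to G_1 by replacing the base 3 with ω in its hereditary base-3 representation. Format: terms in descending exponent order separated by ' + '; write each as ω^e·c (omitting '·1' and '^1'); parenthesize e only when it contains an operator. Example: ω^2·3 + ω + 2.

ω^ω

i=0: 5 = 2^2 + 1 (b=2); 2→3: 3^3 + 1 = 28; 28−1 = 27
i=1: 27 = 3^3 (b=3); 3→4: 4^4 = 256; 256−1 = 255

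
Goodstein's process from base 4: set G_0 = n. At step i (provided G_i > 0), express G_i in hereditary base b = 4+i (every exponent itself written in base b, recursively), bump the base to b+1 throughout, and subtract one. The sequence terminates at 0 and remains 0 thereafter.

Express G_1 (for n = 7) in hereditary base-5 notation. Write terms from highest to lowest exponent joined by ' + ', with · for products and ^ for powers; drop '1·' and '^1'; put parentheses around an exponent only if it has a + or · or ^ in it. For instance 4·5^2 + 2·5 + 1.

5 + 2

base 4: 7 = 4 + 3; at 5: 5 + 3 = 8; next = 7
base 5: 7 = 5 + 2; at 6: 6 + 2 = 8; next = 7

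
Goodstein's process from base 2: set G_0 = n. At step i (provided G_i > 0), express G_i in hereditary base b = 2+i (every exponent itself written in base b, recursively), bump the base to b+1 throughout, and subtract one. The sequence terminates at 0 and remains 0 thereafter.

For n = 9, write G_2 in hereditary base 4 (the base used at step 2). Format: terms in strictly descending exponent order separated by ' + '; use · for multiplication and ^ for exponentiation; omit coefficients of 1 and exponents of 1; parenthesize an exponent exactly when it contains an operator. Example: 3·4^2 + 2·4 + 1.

3·4^4 + 3·4^3 + 3·4^2 + 3·4 + 3

G_0=9  [base 2] 2^(2 + 1) + 1  →[2↦3]→  3^(3 + 1) + 1 = 82  −1 ⇒ G_1=81
G_1=81  [base 3] 3^(3 + 1)  →[3↦4]→  4^(4 + 1) = 1024  −1 ⇒ G_2=1023
G_2=1023  [base 4] 3·4^4 + 3·4^3 + 3·4^2 + 3·4 + 3  →[4↦5]→  3·5^5 + 3·5^3 + 3·5^2 + 3·5 + 3 = 9843  −1 ⇒ G_3=9842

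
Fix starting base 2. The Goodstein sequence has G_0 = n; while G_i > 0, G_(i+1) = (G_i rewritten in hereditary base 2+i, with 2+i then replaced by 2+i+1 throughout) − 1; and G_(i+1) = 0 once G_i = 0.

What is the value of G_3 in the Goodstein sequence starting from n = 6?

3125

G_0 = 6. HB_2(6) = 2^2 + 2. Bump = 30. G_1 = 29.
G_1 = 29. HB_3(29) = 3^3 + 2. Bump = 258. G_2 = 257.
G_2 = 257. HB_4(257) = 4^4 + 1. Bump = 3126. G_3 = 3125.
G_3 = 3125. HB_5(3125) = 5^5. Bump = 46656. G_4 = 46655.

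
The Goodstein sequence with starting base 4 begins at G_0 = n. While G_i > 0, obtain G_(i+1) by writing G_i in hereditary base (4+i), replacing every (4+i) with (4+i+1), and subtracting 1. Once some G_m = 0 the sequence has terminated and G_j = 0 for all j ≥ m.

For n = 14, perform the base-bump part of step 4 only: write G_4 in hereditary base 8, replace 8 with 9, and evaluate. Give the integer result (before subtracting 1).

23

step 0: 14 = 3·4 + 2; sub 5 for 4: 3·5 + 2; = 17; G_1 = 17−1 = 16
step 1: 16 = 3·5 + 1; sub 6 for 5: 3·6 + 1; = 19; G_2 = 19−1 = 18
step 2: 18 = 3·6; sub 7 for 6: 3·7; = 21; G_3 = 21−1 = 20
step 3: 20 = 2·7 + 6; sub 8 for 7: 2·8 + 6; = 22; G_4 = 22−1 = 21
step 4: 21 = 2·8 + 5; sub 9 for 8: 2·9 + 5; = 23; G_5 = 23−1 = 22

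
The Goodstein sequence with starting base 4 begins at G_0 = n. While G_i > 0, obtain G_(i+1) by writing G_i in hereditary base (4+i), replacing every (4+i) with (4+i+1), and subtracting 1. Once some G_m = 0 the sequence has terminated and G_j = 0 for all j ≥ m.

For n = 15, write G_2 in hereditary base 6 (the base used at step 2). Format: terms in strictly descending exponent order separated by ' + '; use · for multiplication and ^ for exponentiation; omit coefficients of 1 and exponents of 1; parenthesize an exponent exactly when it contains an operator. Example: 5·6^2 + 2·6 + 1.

G_0 = 15. HB_4(15) = 3·4 + 3. Bump = 18. G_1 = 17.
G_1 = 17. HB_5(17) = 3·5 + 2. Bump = 20. G_2 = 19.
G_2 = 19. HB_6(19) = 3·6 + 1. Bump = 22. G_3 = 21.

3·6 + 1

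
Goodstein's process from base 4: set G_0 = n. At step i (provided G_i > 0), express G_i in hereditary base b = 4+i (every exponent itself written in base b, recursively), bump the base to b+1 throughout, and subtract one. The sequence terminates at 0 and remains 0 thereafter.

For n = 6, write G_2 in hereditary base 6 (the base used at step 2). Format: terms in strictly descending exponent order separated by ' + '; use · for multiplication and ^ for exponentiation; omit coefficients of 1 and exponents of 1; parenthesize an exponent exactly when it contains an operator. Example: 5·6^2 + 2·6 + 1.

i=0: 6 = 4 + 2 (b=4); 4→5: 5 + 2 = 7; 7−1 = 6
i=1: 6 = 5 + 1 (b=5); 5→6: 6 + 1 = 7; 7−1 = 6
i=2: 6 = 6 (b=6); 6→7: 7 = 7; 7−1 = 6

6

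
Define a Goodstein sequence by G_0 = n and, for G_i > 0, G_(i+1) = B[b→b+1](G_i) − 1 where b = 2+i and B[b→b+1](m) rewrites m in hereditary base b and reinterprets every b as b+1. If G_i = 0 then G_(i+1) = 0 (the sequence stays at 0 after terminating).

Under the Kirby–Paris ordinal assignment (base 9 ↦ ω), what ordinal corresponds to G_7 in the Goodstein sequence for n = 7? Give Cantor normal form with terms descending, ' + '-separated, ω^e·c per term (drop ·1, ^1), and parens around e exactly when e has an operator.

ω^7·7 + ω^6·7 + ω^5·7 + ω^4·7 + ω^3·7 + ω^2·7 + ω·7 + 6

G_0=7  [base 2] 2^2 + 2 + 1  →[2↦3]→  3^3 + 3 + 1 = 31  −1 ⇒ G_1=30
G_1=30  [base 3] 3^3 + 3  →[3↦4]→  4^4 + 4 = 260  −1 ⇒ G_2=259
G_2=259  [base 4] 4^4 + 3  →[4↦5]→  5^5 + 3 = 3128  −1 ⇒ G_3=3127
G_3=3127  [base 5] 5^5 + 2  →[5↦6]→  6^6 + 2 = 46658  −1 ⇒ G_4=46657
G_4=46657  [base 6] 6^6 + 1  →[6↦7]→  7^7 + 1 = 823544  −1 ⇒ G_5=823543
G_5=823543  [base 7] 7^7  →[7↦8]→  8^8 = 16777216  −1 ⇒ G_6=16777215
G_6=16777215  [base 8] 7·8^7 + 7·8^6 + 7·8^5 + 7·8^4 + 7·8^3 + 7·8^2 + 7·8 + 7  →[8↦9]→  7·9^7 + 7·9^6 + 7·9^5 + 7·9^4 + 7·9^3 + 7·9^2 + 7·9 + 7 = 37665880  −1 ⇒ G_7=37665879
G_7=37665879  [base 9] 7·9^7 + 7·9^6 + 7·9^5 + 7·9^4 + 7·9^3 + 7·9^2 + 7·9 + 6  →[9↦10]→  7·10^7 + 7·10^6 + 7·10^5 + 7·10^4 + 7·10^3 + 7·10^2 + 7·10 + 6 = 77777776  −1 ⇒ G_8=77777775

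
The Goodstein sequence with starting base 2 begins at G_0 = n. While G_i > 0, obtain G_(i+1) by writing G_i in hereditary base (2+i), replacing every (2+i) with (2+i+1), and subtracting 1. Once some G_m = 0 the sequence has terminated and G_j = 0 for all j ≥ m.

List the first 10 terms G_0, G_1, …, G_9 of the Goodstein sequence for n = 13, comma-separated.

13, 108, 1279, 16092, 280711, 5765998, 134219479, 3486786855, 100000003325, 3138428381103

i=0: 13 = 2^(2 + 1) + 2^2 + 1 (b=2); 2→3: 3^(3 + 1) + 3^3 + 1 = 109; 109−1 = 108
i=1: 108 = 3^(3 + 1) + 3^3 (b=3); 3→4: 4^(4 + 1) + 4^4 = 1280; 1280−1 = 1279
i=2: 1279 = 4^(4 + 1) + 3·4^3 + 3·4^2 + 3·4 + 3 (b=4); 4→5: 5^(5 + 1) + 3·5^3 + 3·5^2 + 3·5 + 3 = 16093; 16093−1 = 16092
i=3: 16092 = 5^(5 + 1) + 3·5^3 + 3·5^2 + 3·5 + 2 (b=5); 5→6: 6^(6 + 1) + 3·6^3 + 3·6^2 + 3·6 + 2 = 280712; 280712−1 = 280711
i=4: 280711 = 6^(6 + 1) + 3·6^3 + 3·6^2 + 3·6 + 1 (b=6); 6→7: 7^(7 + 1) + 3·7^3 + 3·7^2 + 3·7 + 1 = 5765999; 5765999−1 = 5765998
i=5: 5765998 = 7^(7 + 1) + 3·7^3 + 3·7^2 + 3·7 (b=7); 7→8: 8^(8 + 1) + 3·8^3 + 3·8^2 + 3·8 = 134219480; 134219480−1 = 134219479
i=6: 134219479 = 8^(8 + 1) + 3·8^3 + 3·8^2 + 2·8 + 7 (b=8); 8→9: 9^(9 + 1) + 3·9^3 + 3·9^2 + 2·9 + 7 = 3486786856; 3486786856−1 = 3486786855
i=7: 3486786855 = 9^(9 + 1) + 3·9^3 + 3·9^2 + 2·9 + 6 (b=9); 9→10: 10^(10 + 1) + 3·10^3 + 3·10^2 + 2·10 + 6 = 100000003326; 100000003326−1 = 100000003325
i=8: 100000003325 = 10^(10 + 1) + 3·10^3 + 3·10^2 + 2·10 + 5 (b=10); 10→11: 11^(11 + 1) + 3·11^3 + 3·11^2 + 2·11 + 5 = 3138428381104; 3138428381104−1 = 3138428381103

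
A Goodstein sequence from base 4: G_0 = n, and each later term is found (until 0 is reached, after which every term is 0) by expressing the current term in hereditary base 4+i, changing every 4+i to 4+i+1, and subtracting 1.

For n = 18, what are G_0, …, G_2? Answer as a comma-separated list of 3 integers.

(0) 18|_4 = 4^2 + 2 ↦ 5^2 + 2|_5 = 27 ⇒ 26
(1) 26|_5 = 5^2 + 1 ↦ 6^2 + 1|_6 = 37 ⇒ 36

18, 26, 36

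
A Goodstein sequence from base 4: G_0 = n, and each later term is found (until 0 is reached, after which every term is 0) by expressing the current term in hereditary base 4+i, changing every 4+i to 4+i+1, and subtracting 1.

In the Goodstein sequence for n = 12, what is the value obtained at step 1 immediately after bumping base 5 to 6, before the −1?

step 0: 12 = 3·4; sub 5 for 4: 3·5; = 15; G_1 = 15−1 = 14
step 1: 14 = 2·5 + 4; sub 6 for 5: 2·6 + 4; = 16; G_2 = 16−1 = 15

16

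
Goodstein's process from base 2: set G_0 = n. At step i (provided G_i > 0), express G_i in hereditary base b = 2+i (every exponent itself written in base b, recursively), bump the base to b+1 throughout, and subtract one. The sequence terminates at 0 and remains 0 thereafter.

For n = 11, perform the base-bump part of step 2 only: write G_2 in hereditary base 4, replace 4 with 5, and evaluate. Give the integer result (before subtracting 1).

base 2: 11 = 2^(2 + 1) + 2 + 1; at 3: 3^(3 + 1) + 3 + 1 = 85; next = 84
base 3: 84 = 3^(3 + 1) + 3; at 4: 4^(4 + 1) + 4 = 1028; next = 1027

15628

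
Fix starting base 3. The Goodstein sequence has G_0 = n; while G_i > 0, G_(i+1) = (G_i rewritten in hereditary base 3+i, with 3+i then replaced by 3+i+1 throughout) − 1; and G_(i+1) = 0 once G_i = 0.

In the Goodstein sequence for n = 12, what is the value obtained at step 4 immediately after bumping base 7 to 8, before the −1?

64

[0] 12 ≡ 3^2 + 3 (base 3). Lift 4: 20. −1: 19.
[1] 19 ≡ 4^2 + 3 (base 4). Lift 5: 28. −1: 27.
[2] 27 ≡ 5^2 + 2 (base 5). Lift 6: 38. −1: 37.
[3] 37 ≡ 6^2 + 1 (base 6). Lift 7: 50. −1: 49.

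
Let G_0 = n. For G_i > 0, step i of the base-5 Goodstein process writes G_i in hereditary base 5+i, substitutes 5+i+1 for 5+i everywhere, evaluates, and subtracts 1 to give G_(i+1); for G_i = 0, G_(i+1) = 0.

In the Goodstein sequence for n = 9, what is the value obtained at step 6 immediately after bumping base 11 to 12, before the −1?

G_0 = 9. HB_5(9) = 5 + 4. Bump = 10. G_1 = 9.
G_1 = 9. HB_6(9) = 6 + 3. Bump = 10. G_2 = 9.
G_2 = 9. HB_7(9) = 7 + 2. Bump = 10. G_3 = 9.
G_3 = 9. HB_8(9) = 8 + 1. Bump = 10. G_4 = 9.
G_4 = 9. HB_9(9) = 9. Bump = 10. G_5 = 9.
G_5 = 9. HB_10(9) = 9. Bump = 9. G_6 = 8.
G_6 = 8. HB_11(8) = 8. Bump = 8. G_7 = 7.

8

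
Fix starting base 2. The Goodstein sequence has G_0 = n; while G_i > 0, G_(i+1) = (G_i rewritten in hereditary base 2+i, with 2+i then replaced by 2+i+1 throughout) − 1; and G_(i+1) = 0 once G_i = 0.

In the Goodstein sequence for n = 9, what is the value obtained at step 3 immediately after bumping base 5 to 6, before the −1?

140744

step 0: 9 = 2^(2 + 1) + 1; sub 3 for 2: 3^(3 + 1) + 1; = 82; G_1 = 82−1 = 81
step 1: 81 = 3^(3 + 1); sub 4 for 3: 4^(4 + 1); = 1024; G_2 = 1024−1 = 1023
step 2: 1023 = 3·4^4 + 3·4^3 + 3·4^2 + 3·4 + 3; sub 5 for 4: 3·5^5 + 3·5^3 + 3·5^2 + 3·5 + 3; = 9843; G_3 = 9843−1 = 9842
step 3: 9842 = 3·5^5 + 3·5^3 + 3·5^2 + 3·5 + 2; sub 6 for 5: 3·6^6 + 3·6^3 + 3·6^2 + 3·6 + 2; = 140744; G_4 = 140744−1 = 140743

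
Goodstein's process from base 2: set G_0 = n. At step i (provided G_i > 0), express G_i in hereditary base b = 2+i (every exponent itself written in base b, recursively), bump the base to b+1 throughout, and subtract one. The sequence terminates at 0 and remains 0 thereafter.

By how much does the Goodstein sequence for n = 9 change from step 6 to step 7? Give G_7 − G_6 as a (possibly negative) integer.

G_0 = 9. HB_2(9) = 2^(2 + 1) + 1. Bump = 82. G_1 = 81.
G_1 = 81. HB_3(81) = 3^(3 + 1). Bump = 1024. G_2 = 1023.
G_2 = 1023. HB_4(1023) = 3·4^4 + 3·4^3 + 3·4^2 + 3·4 + 3. Bump = 9843. G_3 = 9842.
G_3 = 9842. HB_5(9842) = 3·5^5 + 3·5^3 + 3·5^2 + 3·5 + 2. Bump = 140744. G_4 = 140743.
G_4 = 140743. HB_6(140743) = 3·6^6 + 3·6^3 + 3·6^2 + 3·6 + 1. Bump = 2471827. G_5 = 2471826.
G_5 = 2471826. HB_7(2471826) = 3·7^7 + 3·7^3 + 3·7^2 + 3·7. Bump = 50333400. G_6 = 50333399.
G_6 = 50333399. HB_8(50333399) = 3·8^8 + 3·8^3 + 3·8^2 + 2·8 + 7. Bump = 1162263922. G_7 = 1162263921.

1111930522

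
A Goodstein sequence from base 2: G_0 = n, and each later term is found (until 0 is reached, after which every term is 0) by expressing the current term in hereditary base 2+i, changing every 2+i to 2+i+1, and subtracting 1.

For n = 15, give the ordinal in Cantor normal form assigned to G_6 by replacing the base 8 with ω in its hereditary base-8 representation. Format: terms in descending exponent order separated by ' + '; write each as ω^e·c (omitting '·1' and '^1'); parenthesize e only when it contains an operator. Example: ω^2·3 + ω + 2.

base 2: 15 = 2^(2 + 1) + 2^2 + 2 + 1; at 3: 3^(3 + 1) + 3^3 + 3 + 1 = 112; next = 111
base 3: 111 = 3^(3 + 1) + 3^3 + 3; at 4: 4^(4 + 1) + 4^4 + 4 = 1284; next = 1283
base 4: 1283 = 4^(4 + 1) + 4^4 + 3; at 5: 5^(5 + 1) + 5^5 + 3 = 18753; next = 18752
base 5: 18752 = 5^(5 + 1) + 5^5 + 2; at 6: 6^(6 + 1) + 6^6 + 2 = 326594; next = 326593
base 6: 326593 = 6^(6 + 1) + 6^6 + 1; at 7: 7^(7 + 1) + 7^7 + 1 = 6588345; next = 6588344
base 7: 6588344 = 7^(7 + 1) + 7^7; at 8: 8^(8 + 1) + 8^8 = 150994944; next = 150994943

ω^(ω + 1) + ω^7·7 + ω^6·7 + ω^5·7 + ω^4·7 + ω^3·7 + ω^2·7 + ω·7 + 7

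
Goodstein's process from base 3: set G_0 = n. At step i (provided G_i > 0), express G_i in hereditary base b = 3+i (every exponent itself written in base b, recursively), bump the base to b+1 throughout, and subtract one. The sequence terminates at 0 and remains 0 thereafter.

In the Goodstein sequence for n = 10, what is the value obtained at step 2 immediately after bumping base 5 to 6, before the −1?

(0) 10|_3 = 3^2 + 1 ↦ 4^2 + 1|_4 = 17 ⇒ 16
(1) 16|_4 = 4^2 ↦ 5^2|_5 = 25 ⇒ 24
(2) 24|_5 = 4·5 + 4 ↦ 4·6 + 4|_6 = 28 ⇒ 27

28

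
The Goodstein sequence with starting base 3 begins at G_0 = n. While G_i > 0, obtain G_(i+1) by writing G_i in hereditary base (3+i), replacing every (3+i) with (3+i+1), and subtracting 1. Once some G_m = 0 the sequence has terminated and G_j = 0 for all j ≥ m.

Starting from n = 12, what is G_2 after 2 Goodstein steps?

27

step 0: 12 = 3^2 + 3; sub 4 for 3: 4^2 + 4; = 20; G_1 = 20−1 = 19
step 1: 19 = 4^2 + 3; sub 5 for 4: 5^2 + 3; = 28; G_2 = 28−1 = 27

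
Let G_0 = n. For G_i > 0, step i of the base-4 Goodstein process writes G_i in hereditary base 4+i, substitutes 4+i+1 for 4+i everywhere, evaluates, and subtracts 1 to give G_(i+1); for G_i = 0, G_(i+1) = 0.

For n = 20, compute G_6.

20 —HB4→ 4^2 + 4 —bump→ 5^2 + 5 = 30 —(−1)→ 29
29 —HB5→ 5^2 + 4 —bump→ 6^2 + 4 = 40 —(−1)→ 39
39 —HB6→ 6^2 + 3 —bump→ 7^2 + 3 = 52 —(−1)→ 51
51 —HB7→ 7^2 + 2 —bump→ 8^2 + 2 = 66 —(−1)→ 65
65 —HB8→ 8^2 + 1 —bump→ 9^2 + 1 = 82 —(−1)→ 81
81 —HB9→ 9^2 —bump→ 10^2 = 100 —(−1)→ 99
99 —HB10→ 9·10 + 9 —bump→ 9·11 + 9 = 108 —(−1)→ 107

99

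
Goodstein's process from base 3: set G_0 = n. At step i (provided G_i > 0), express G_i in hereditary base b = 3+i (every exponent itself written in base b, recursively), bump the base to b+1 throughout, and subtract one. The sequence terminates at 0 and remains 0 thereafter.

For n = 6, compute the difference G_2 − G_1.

6 —HB3→ 2·3 —bump→ 2·4 = 8 —(−1)→ 7
7 —HB4→ 4 + 3 —bump→ 5 + 3 = 8 —(−1)→ 7

0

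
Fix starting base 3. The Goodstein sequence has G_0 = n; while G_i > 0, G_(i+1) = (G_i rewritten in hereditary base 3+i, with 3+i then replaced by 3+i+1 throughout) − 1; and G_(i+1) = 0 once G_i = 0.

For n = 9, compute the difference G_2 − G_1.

2

(0) 9|_3 = 3^2 ↦ 4^2|_4 = 16 ⇒ 15
(1) 15|_4 = 3·4 + 3 ↦ 3·5 + 3|_5 = 18 ⇒ 17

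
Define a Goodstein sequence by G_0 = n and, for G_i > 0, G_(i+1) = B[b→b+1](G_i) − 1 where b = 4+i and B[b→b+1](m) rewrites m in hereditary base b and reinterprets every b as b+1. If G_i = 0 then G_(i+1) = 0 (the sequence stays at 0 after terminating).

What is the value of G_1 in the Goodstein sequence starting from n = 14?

step 0: 14 = 3·4 + 2; sub 5 for 4: 3·5 + 2; = 17; G_1 = 17−1 = 16
step 1: 16 = 3·5 + 1; sub 6 for 5: 3·6 + 1; = 19; G_2 = 19−1 = 18

16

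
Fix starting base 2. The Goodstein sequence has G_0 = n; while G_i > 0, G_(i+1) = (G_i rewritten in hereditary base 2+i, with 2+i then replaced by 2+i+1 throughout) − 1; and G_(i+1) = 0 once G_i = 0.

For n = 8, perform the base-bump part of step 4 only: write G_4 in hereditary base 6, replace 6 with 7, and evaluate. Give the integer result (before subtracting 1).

step 0: 8 = 2^(2 + 1); sub 3 for 2: 3^(3 + 1); = 81; G_1 = 81−1 = 80
step 1: 80 = 2·3^3 + 2·3^2 + 2·3 + 2; sub 4 for 3: 2·4^4 + 2·4^2 + 2·4 + 2; = 554; G_2 = 554−1 = 553
step 2: 553 = 2·4^4 + 2·4^2 + 2·4 + 1; sub 5 for 4: 2·5^5 + 2·5^2 + 2·5 + 1; = 6311; G_3 = 6311−1 = 6310
step 3: 6310 = 2·5^5 + 2·5^2 + 2·5; sub 6 for 5: 2·6^6 + 2·6^2 + 2·6; = 93396; G_4 = 93396−1 = 93395
step 4: 93395 = 2·6^6 + 2·6^2 + 6 + 5; sub 7 for 6: 2·7^7 + 2·7^2 + 7 + 5; = 1647196; G_5 = 1647196−1 = 1647195

1647196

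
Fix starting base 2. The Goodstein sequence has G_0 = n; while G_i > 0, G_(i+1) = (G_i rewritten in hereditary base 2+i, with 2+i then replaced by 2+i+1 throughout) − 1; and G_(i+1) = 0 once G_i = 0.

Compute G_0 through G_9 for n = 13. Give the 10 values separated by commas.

(0) 13|_2 = 2^(2 + 1) + 2^2 + 1 ↦ 3^(3 + 1) + 3^3 + 1|_3 = 109 ⇒ 108
(1) 108|_3 = 3^(3 + 1) + 3^3 ↦ 4^(4 + 1) + 4^4|_4 = 1280 ⇒ 1279
(2) 1279|_4 = 4^(4 + 1) + 3·4^3 + 3·4^2 + 3·4 + 3 ↦ 5^(5 + 1) + 3·5^3 + 3·5^2 + 3·5 + 3|_5 = 16093 ⇒ 16092
(3) 16092|_5 = 5^(5 + 1) + 3·5^3 + 3·5^2 + 3·5 + 2 ↦ 6^(6 + 1) + 3·6^3 + 3·6^2 + 3·6 + 2|_6 = 280712 ⇒ 280711
(4) 280711|_6 = 6^(6 + 1) + 3·6^3 + 3·6^2 + 3·6 + 1 ↦ 7^(7 + 1) + 3·7^3 + 3·7^2 + 3·7 + 1|_7 = 5765999 ⇒ 5765998
(5) 5765998|_7 = 7^(7 + 1) + 3·7^3 + 3·7^2 + 3·7 ↦ 8^(8 + 1) + 3·8^3 + 3·8^2 + 3·8|_8 = 134219480 ⇒ 134219479
(6) 134219479|_8 = 8^(8 + 1) + 3·8^3 + 3·8^2 + 2·8 + 7 ↦ 9^(9 + 1) + 3·9^3 + 3·9^2 + 2·9 + 7|_9 = 3486786856 ⇒ 3486786855
(7) 3486786855|_9 = 9^(9 + 1) + 3·9^3 + 3·9^2 + 2·9 + 6 ↦ 10^(10 + 1) + 3·10^3 + 3·10^2 + 2·10 + 6|_10 = 100000003326 ⇒ 100000003325
(8) 100000003325|_10 = 10^(10 + 1) + 3·10^3 + 3·10^2 + 2·10 + 5 ↦ 11^(11 + 1) + 3·11^3 + 3·11^2 + 2·11 + 5|_11 = 3138428381104 ⇒ 3138428381103

13, 108, 1279, 16092, 280711, 5765998, 134219479, 3486786855, 100000003325, 3138428381103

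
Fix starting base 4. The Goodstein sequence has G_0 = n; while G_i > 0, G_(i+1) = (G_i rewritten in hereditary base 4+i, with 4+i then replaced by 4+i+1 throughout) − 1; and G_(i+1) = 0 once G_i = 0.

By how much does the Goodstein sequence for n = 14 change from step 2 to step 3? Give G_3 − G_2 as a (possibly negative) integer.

2

[0] 14 ≡ 3·4 + 2 (base 4). Lift 5: 17. −1: 16.
[1] 16 ≡ 3·5 + 1 (base 5). Lift 6: 19. −1: 18.
[2] 18 ≡ 3·6 (base 6). Lift 7: 21. −1: 20.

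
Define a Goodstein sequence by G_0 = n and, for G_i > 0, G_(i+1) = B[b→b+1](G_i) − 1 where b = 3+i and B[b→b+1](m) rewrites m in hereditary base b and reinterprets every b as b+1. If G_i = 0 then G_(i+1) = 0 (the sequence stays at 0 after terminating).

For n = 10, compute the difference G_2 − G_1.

base 3: 10 = 3^2 + 1; at 4: 4^2 + 1 = 17; next = 16
base 4: 16 = 4^2; at 5: 5^2 = 25; next = 24

8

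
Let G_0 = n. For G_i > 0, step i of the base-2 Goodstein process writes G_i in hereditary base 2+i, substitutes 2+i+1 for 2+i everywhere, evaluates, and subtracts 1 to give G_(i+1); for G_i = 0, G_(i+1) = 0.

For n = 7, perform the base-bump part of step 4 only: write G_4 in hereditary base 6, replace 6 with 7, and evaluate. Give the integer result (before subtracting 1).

[0] 7 ≡ 2^2 + 2 + 1 (base 2). Lift 3: 31. −1: 30.
[1] 30 ≡ 3^3 + 3 (base 3). Lift 4: 260. −1: 259.
[2] 259 ≡ 4^4 + 3 (base 4). Lift 5: 3128. −1: 3127.
[3] 3127 ≡ 5^5 + 2 (base 5). Lift 6: 46658. −1: 46657.
[4] 46657 ≡ 6^6 + 1 (base 6). Lift 7: 823544. −1: 823543.

823544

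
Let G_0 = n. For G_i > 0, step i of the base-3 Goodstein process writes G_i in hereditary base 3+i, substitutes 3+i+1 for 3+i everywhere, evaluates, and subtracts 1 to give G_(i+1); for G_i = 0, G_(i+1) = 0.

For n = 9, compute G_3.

step 0: 9 = 3^2; sub 4 for 3: 4^2; = 16; G_1 = 16−1 = 15
step 1: 15 = 3·4 + 3; sub 5 for 4: 3·5 + 3; = 18; G_2 = 18−1 = 17
step 2: 17 = 3·5 + 2; sub 6 for 5: 3·6 + 2; = 20; G_3 = 20−1 = 19

19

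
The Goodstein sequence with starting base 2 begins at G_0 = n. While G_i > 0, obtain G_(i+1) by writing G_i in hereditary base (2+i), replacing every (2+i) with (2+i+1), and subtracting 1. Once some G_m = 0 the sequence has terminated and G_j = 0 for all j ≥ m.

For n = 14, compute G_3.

[0] 14 ≡ 2^(2 + 1) + 2^2 + 2 (base 2). Lift 3: 111. −1: 110.
[1] 110 ≡ 3^(3 + 1) + 3^3 + 2 (base 3). Lift 4: 1282. −1: 1281.
[2] 1281 ≡ 4^(4 + 1) + 4^4 + 1 (base 4). Lift 5: 18751. −1: 18750.

18750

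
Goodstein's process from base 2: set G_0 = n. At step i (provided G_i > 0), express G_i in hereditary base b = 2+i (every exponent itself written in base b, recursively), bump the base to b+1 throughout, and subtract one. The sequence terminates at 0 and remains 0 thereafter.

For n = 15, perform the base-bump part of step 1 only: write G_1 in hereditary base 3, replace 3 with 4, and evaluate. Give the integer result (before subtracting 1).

1284

[0] 15 ≡ 2^(2 + 1) + 2^2 + 2 + 1 (base 2). Lift 3: 112. −1: 111.
[1] 111 ≡ 3^(3 + 1) + 3^3 + 3 (base 3). Lift 4: 1284. −1: 1283.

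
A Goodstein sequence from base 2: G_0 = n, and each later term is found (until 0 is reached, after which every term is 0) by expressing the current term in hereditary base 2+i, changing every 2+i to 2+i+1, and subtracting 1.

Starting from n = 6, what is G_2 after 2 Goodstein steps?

(0) 6|_2 = 2^2 + 2 ↦ 3^3 + 3|_3 = 30 ⇒ 29
(1) 29|_3 = 3^3 + 2 ↦ 4^4 + 2|_4 = 258 ⇒ 257

257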